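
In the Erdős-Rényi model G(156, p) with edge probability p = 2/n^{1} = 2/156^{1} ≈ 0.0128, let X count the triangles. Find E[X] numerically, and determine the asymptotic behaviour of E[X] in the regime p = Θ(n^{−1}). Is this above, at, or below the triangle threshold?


Number of potential triangles: C(156, 3) = 620620.
Each occurs with probability p³ ≈ (0.0128)³ ≈ 2.10725e-06.
By linearity: E[X] = C(156, 3)·p³ ≈ 620620 · 2.10725e-06 ≈ 1.308.
Here α = 1, so p = 2/n is exactly at the triangle threshold p ~ 1/n. Asymptotically E[X] → c³/6 = 2³/6 = 4/3 ≈ 1.333, a bounded constant. In this regime the triangle count is asymptotically Poisson(c³/6).

E[X] ≈ 1.308; in regime p = Θ(1/n^{1}) E[X] stays bounded (at the triangle threshold p ~ 1/n).


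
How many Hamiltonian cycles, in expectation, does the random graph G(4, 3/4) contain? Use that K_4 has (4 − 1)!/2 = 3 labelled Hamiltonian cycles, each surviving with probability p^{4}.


K_4 has (4 − 1)!/2 = 3 labelled Hamiltonian cycles.
For each such Hamiltonian cycle H, let X_H = 1 if all 4 edges of H are present in G. Then P[X_H = 1] = p^{4} = (3/4)^{4} = 81/256.
By linearity of expectation: E[X] = Σ_H E[X_H] = 3 · p^{4} = 3 · 81/256 = 243/256.
Numerically: E[X] ≈ 0.949.

E[X] = 3 · (3/4)^{4} = 243/256 ≈ 0.949.


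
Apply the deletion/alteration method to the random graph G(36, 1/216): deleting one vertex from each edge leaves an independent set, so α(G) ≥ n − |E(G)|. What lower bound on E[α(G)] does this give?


E[|E(G)|] = C(36, 2)·p = 630 · (1/216) = 35/12.
E[α(G)] ≥ n − E[|E(G)|] = 36 − 35/12 = 397/12.
Numerically: ≈ 33.083333.
(This is only a lower bound; the true E[α(G)] may be larger.)

E[α(G)] ≥ 397/12 ≈ 33.083333.


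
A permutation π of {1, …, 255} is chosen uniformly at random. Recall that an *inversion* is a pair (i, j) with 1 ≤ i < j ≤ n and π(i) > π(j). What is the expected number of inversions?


Write X = Σ X_I over the C(255, 2) = 32385 pairs i < j, with X_I the indicator of one inversion.
There are 32385 indicators.
For each fixed pair i < j, the values π(i) and π(j) are two distinct elements of {1, …, 255} in uniformly random order; by symmetry P[π(i) > π(j)] = 1/2.
By linearity: E[X] = 32385 · (1/2) = C(255, 2) · (1/2) = 32385/2 = 32385/2 ≈ 16192.500.

E[X] = 32385/2 = 16192.500.


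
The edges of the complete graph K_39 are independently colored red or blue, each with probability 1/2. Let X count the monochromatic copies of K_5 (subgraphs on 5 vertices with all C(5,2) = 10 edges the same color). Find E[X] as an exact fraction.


Let X = Σ_S X_S over the C(39, 5) = 575757 subsets S of size 5, where X_S = 1 if the K_5 on S is monochromatic.
For a fixed S, the K_5 on S has C(5, 2) = 10 edges. P[all 10 edges red] = (1/2)^10, and likewise for blue, so P[monochromatic] = 2·(1/2)^10 = 2^{1 − 10} = 1/512.
By linearity: E[X] = C(39, 5) · 2^{1 − 10} = 575757 · 1/512 = 575757/512.
Numerically: E[X] ≈ 1124.52539.

E[X] = C(39,5)·2^(1−C(5,2)) = 575757/512 ≈ 1124.52539.


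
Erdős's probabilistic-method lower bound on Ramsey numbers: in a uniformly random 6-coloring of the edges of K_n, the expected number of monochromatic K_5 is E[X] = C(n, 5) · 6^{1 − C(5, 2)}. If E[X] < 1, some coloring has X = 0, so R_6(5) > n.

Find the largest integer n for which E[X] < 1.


We need C(n, 5) · 6^{1 − 10} < 1, i.e. C(n, 5) < 6^{10 − 1} = 10077696.
Check values of n near the boundary:
  n = 61: C(61, 5) = 5949147; 5949147 < 10077696? YES
  n = 62: C(62, 5) = 6471002; 6471002 < 10077696? YES
  n = 63: C(63, 5) = 7028847; 7028847 < 10077696? YES
  n = 64: C(64, 5) = 7624512; 7624512 < 10077696? YES
  n = 65: C(65, 5) = 8259888; 8259888 < 10077696? YES
  n = 66: C(66, 5) = 8936928; 8936928 < 10077696? YES
  n = 67: C(67, 5) = 9657648; 9657648 < 10077696? YES
  n = 68: C(68, 5) = 10424128; 10424128 < 10077696? NO
The largest n with C(n, 5) < 10077696 is n = 67 (where E[X] = 67067/69984 ≈ 0.958319). Hence R_6(5) > 67, i.e. R_6(5) ≥ 68.

Largest n = 67; hence R_6(5) > 67.


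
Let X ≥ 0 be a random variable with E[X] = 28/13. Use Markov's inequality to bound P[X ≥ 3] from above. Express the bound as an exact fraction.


μ = E[X] = 28/13, a = 3.
Markov: P[X ≥ 3] ≤ μ/a = (28/13)/3 = 28/39.
Numerically: ≈ 0.7179.
(Since a = 3 > μ = 2.1538, the bound 28/39 is < 1 and informative.)

P[X ≥ 3] ≤ 28/39 ≈ 0.7179.


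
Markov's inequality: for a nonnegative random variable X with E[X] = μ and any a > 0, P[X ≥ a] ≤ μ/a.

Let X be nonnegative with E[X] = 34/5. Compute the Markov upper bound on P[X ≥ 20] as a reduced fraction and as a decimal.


μ = E[X] = 34/5, a = 20.
Markov: P[X ≥ 20] ≤ μ/a = (34/5)/20 = 17/50.
Numerically: ≈ 0.340000.
(Since a = 20 > μ = 6.800000, the bound 17/50 is < 1 and informative.)

P[X ≥ 20] ≤ 17/50 ≈ 0.340000.


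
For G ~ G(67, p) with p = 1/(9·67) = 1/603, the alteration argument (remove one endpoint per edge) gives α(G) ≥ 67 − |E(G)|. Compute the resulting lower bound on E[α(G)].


E[|E(G)|] = C(67, 2)·p = 2211 · (1/603) = 11/3.
E[α(G)] ≥ n − E[|E(G)|] = 67 − 11/3 = 190/3.
Numerically: ≈ 63.3333.
(This is only a lower bound; the true E[α(G)] may be larger.)

E[α(G)] ≥ 190/3 ≈ 63.3333.


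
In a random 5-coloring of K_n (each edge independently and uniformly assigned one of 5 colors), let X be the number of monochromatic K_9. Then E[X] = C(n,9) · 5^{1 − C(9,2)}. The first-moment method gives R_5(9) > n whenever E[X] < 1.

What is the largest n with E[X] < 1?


We need C(n, 9) · 5^{1 − 36} < 1, i.e. C(n, 9) < 5^{36 − 1} = 2910383045673370361328125.
Check values of n near the boundary:
  n = 2168: C(2168, 9) = 2867804175977929537095120; 2867804175977929537095120 < 2910383045673370361328125? YES
  n = 2169: C(2169, 9) = 2879753360044504243499683; 2879753360044504243499683 < 2910383045673370361328125? YES
  n = 2170: C(2170, 9) = 2891746779868845075610510; 2891746779868845075610510 < 2910383045673370361328125? YES
  n = 2171: C(2171, 9) = 2903784578674959601827205; 2903784578674959601827205 < 2910383045673370361328125? YES
  n = 2172: C(2172, 9) = 2915866900084148060642020; 2915866900084148060642020 < 2910383045673370361328125? NO
The largest n with C(n, 9) < 2910383045673370361328125 is n = 2171 (where E[X] = 580756915734991920365441/582076609134674072265625 ≈ 0.99773). Hence R_5(9) > 2171, i.e. R_5(9) ≥ 2172.

Largest n = 2171; hence R_5(9) > 2171.


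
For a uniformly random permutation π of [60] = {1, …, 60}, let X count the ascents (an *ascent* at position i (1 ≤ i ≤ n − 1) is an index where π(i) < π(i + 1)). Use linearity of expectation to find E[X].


Write X = Σ X_I over i = 1, …, 59, with X_I the indicator of one ascent.
There are 59 indicators.
For each fixed i, the pair (π(i), π(i+1)) is a uniformly random ordered pair of distinct values from {1, …, 60}; by symmetry P[π(i) < π(i+1)] = 1/2.
By linearity: E[X] = 59 · (1/2) = (60 − 1) · (1/2) = 59/2 ≈ 29.5000.

E[X] = 59/2 = 29.5000.


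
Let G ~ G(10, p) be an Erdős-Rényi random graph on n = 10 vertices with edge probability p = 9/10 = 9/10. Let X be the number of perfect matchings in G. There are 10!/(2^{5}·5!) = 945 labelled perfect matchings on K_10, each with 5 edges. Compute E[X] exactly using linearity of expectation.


K_10 has 10!/(2^{5}·5!) = 945 labelled perfect matchings.
For each such perfect matching H, let X_H = 1 if all 5 edges of H are present in G. Then P[X_H = 1] = p^{5} = (9/10)^{5} = 59049/100000.
By linearity: E[X] = Σ_H E[X_H] = 945 · p^{5} = 945 · 59049/100000 = 11160261/20000.
Numerically: E[X] ≈ 558.01.

E[X] = 945 · (9/10)^{5} = 11160261/20000 ≈ 558.01.


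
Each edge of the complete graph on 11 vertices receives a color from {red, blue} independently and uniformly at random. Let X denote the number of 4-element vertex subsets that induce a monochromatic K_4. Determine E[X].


Let X = Σ_S X_S over the C(11, 4) = 330 subsets S of size 4, where X_S = 1 if the K_4 on S is monochromatic.
For a fixed S, the K_4 on S has C(4, 2) = 6 edges. P[all 6 edges red] = (1/2)^6, and likewise for blue, so P[monochromatic] = 2·(1/2)^6 = 2^{1 − 6} = 1/32.
Summing: E[X] = C(11, 4) · 2^{1 − 6} = 330 · 1/32 = 165/16.
Numerically: E[X] ≈ 10.3125.

E[X] = C(11,4)·2^(1−C(4,2)) = 165/16 ≈ 10.3125.


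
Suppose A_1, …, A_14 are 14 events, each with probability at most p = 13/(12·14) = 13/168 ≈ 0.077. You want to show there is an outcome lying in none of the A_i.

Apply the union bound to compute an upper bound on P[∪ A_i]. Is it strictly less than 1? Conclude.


Union bound: P[∪_{i=1}^{14} A_i] ≤ Σ_i P[A_i] ≤ 14·p = 14·(13/168) = 13/12.
Numerically: 13/12 ≈ 1.083.
Is 13/12 < 1? NO.
Since the bound 13/12 is ≥ 1, the union bound is uninformative here; it does NOT by itself certify existence.

14·p = 13/12 ≈ 1.083; existence NOT certified by the union bound.


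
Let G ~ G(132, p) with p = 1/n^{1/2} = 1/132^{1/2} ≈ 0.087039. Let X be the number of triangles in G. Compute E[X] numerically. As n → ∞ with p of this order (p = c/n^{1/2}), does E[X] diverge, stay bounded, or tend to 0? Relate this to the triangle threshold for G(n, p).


Number of potential triangles: C(132, 3) = 374660.
Each occurs with probability p³ ≈ (0.087039)³ ≈ 6.5938506e-04.
By linearity: E[X] = C(132, 3)·p³ ≈ 374660 · 6.5938506e-04 ≈ 247.04521.
Since α = 1/2 < 1, p = c/n^{1/2} ≫ 1/n is above the triangle threshold p ~ 1/n. Asymptotically E[X] ~ (c³/6)·n^{3(1−α)} = (1³/6)·n^{1.5} → ∞; triangles are abundant w.h.p.

E[X] ≈ 247.04521; in regime p = Θ(1/n^{1/2}) E[X] diverges (above the triangle threshold p ~ 1/n).


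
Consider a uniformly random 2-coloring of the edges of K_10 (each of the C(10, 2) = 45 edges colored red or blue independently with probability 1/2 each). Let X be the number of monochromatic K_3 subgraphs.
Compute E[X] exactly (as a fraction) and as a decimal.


Let X = Σ_S X_S over the C(10, 3) = 120 subsets S of size 3, where X_S = 1 if the K_3 on S is monochromatic.
For a fixed S, the K_3 on S has C(3, 2) = 3 edges. P[all 3 edges red] = (1/2)^3, and likewise for blue, so P[monochromatic] = 2·(1/2)^3 = 2^{1 − 3} = 1/4.
Summing: E[X] = C(10, 3) · 2^{1 − 3} = 120 · 1/4 = 30.
Numerically: E[X] ≈ 30.00000.

E[X] = C(10,3)·2^(1−C(3,2)) = 30 ≈ 30.00000.


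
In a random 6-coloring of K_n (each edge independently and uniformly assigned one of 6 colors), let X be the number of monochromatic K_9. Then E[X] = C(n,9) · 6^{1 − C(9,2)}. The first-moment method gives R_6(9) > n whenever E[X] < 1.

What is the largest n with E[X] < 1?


We need C(n, 9) · 6^{1 − 36} < 1, i.e. C(n, 9) < 6^{36 − 1} = 1719070799748422591028658176.
Check values of n near the boundary:
  n = 4403: C(4403, 9) = 1699894433046281918452233150; 1699894433046281918452233150 < 1719070799748422591028658176? YES
  n = 4404: C(4404, 9) = 1703375445537161676647015880; 1703375445537161676647015880 < 1719070799748422591028658176? YES
  n = 4405: C(4405, 9) = 1706862792900636302463627150; 1706862792900636302463627150 < 1719070799748422591028658176? YES
  n = 4406: C(4406, 9) = 1710356485221788389505285700; 1710356485221788389505285700 < 1719070799748422591028658176? YES
  n = 4407: C(4407, 9) = 1713856532599459170657070050; 1713856532599459170657070050 < 1719070799748422591028658176? YES
  n = 4408: C(4408, 9) = 1717362945146264156457459600; 1717362945146264156457459600 < 1719070799748422591028658176? YES
  n = 4409: C(4409, 9) = 1720875732988608787686577131; 1720875732988608787686577131 < 1719070799748422591028658176? NO
  n = 4410: C(4410, 9) = 1724394906266704102180823710; 1724394906266704102180823710 < 1719070799748422591028658176? NO
  n = 4411: C(4411, 9) = 1727920475134582415883601405; 1727920475134582415883601405 < 1719070799748422591028658176? NO
The largest n with C(n, 9) < 1719070799748422591028658176 is n = 4408 (where E[X] = 35778394690547169926197075/35813974994758803979763712 ≈ 0.999). Hence R_6(9) > 4408, i.e. R_6(9) ≥ 4409.

Largest n = 4408; hence R_6(9) > 4408.


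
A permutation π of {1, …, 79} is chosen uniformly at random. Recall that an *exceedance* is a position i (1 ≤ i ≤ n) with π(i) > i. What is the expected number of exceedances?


Write X = Σ_{i=1}^{79} X_i, where X_i = 1_{π(i) > i}.
For each fixed i, π(i) is uniform over {1, …, 79} (marginal of a uniform permutation), so P[π(i) > i] = (n − i)/n. Summing: Σ_{i=1}^{79} (n − i)/n = (0 + 1 + … + 78)/79 = 79(79 − 1)/(2·79) = (79 − 1)/2.
Hence E[X] = Σ_{i=1}^{79} (79 − i)/79 = 39 ≈ 39.00000.

E[X] = 39 = 39.00000.


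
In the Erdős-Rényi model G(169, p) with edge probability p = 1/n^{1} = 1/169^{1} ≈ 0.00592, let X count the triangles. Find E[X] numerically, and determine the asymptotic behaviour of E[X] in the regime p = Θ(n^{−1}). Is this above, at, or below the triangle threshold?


Number of potential triangles: C(169, 3) = 790244.
Each occurs with probability p³ ≈ (0.00592)³ ≈ 2.07176e-07.
By linearity: E[X] = C(169, 3)·p³ ≈ 790244 · 2.07176e-07 ≈ 0.164.
Here α = 1, so p = 1/n is exactly at the triangle threshold p ~ 1/n. Asymptotically E[X] → c³/6 = 1³/6 = 1/6 ≈ 0.167, a bounded constant. In this regime the triangle count is asymptotically Poisson(c³/6).

E[X] ≈ 0.164; in regime p = Θ(1/n^{1}) E[X] stays bounded (at the triangle threshold p ~ 1/n).


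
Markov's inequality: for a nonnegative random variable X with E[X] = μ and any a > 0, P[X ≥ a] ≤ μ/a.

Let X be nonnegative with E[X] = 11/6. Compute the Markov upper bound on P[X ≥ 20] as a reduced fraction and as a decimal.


μ = E[X] = 11/6, a = 20.
Markov: P[X ≥ 20] ≤ μ/a = (11/6)/20 = 11/120.
Numerically: ≈ 0.09167.
(Since a = 20 > μ = 1.83333, the bound 11/120 is < 1 and informative.)

P[X ≥ 20] ≤ 11/120 ≈ 0.09167.


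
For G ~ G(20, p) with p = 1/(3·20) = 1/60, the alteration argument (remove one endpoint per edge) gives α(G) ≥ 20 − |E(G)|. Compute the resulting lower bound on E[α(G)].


E[|E(G)|] = C(20, 2)·p = 190 · (1/60) = 19/6.
E[α(G)] ≥ n − E[|E(G)|] = 20 − 19/6 = 101/6.
Numerically: ≈ 16.83333.
(This is only a lower bound; the true E[α(G)] may be larger.)

E[α(G)] ≥ 101/6 ≈ 16.83333.


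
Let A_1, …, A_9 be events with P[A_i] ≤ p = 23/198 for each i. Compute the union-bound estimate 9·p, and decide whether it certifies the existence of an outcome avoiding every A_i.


Union bound: P[∪_{i=1}^{9} A_i] ≤ Σ_i P[A_i] ≤ 9·p = 9·(23/198) = 23/22.
Numerically: 23/22 ≈ 1.045455.
Is 23/22 < 1? NO.
Since the bound 23/22 is ≥ 1, the union bound is uninformative here; it does NOT by itself certify existence.

9·p = 23/22 ≈ 1.045455; existence NOT certified by the union bound.


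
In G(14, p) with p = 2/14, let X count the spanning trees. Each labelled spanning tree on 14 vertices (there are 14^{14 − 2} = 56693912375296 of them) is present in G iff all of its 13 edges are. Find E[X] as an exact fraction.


K_14 has 14^{14 − 2} = 56693912375296 labelled spanning trees.
For each such spanning tree H, let X_H = 1 if all 13 edges of H are present in G. Then P[X_H = 1] = p^{13} = (1/7)^{13} = 1/96889010407.
By linearity of expectation: E[X] = Σ_H E[X_H] = 56693912375296 · p^{13} = 56693912375296 · 1/96889010407 = 4096/7.
Numerically: E[X] ≈ 585.

E[X] = 56693912375296 · (1/7)^{13} = 4096/7 ≈ 585.


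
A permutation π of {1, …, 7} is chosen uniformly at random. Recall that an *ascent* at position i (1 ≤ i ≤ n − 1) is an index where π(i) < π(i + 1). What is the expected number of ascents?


Write X = Σ X_I over i = 1, …, 6, with X_I the indicator of one ascent.
There are 6 indicators.
For each fixed i, the pair (π(i), π(i+1)) is a uniformly random ordered pair of distinct values from {1, …, 7}; by symmetry P[π(i) < π(i+1)] = 1/2.
By linearity: E[X] = 6 · (1/2) = (7 − 1) · (1/2) = 3 ≈ 3.00000.

E[X] = 3 = 3.00000.


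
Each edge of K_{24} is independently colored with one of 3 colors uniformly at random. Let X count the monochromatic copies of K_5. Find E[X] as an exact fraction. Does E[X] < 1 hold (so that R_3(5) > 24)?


E[X] = C(24, 5) · 3^{1 − 10} = 42504 · 3^{−9} = 42504/19683.
As a reduced fraction: E[X] = 14168/6561 ≈ 2.15943.
Is E[X] < 1? NO.
Since E[X] ≥ 1, the first-moment bound is inconclusive at n = 24; it does NOT by itself certify R_3(5) > 24.

E[X] = 14168/6561 ≈ 2.15943; E[X] ≥ 1; first-moment method inconclusive here.


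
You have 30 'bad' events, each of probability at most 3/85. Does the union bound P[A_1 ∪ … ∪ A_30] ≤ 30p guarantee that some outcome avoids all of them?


Union bound: P[∪_{i=1}^{30} A_i] ≤ Σ_i P[A_i] ≤ 30·p = 30·(3/85) = 18/17.
Numerically: 18/17 ≈ 1.059.
Is 18/17 < 1? NO.
Since the bound 18/17 is ≥ 1, the union bound is uninformative here; it does NOT by itself certify existence.

30·p = 18/17 ≈ 1.059; existence NOT certified by the union bound.


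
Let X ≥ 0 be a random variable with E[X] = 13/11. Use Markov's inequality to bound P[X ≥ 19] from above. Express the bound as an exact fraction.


μ = E[X] = 13/11, a = 19.
Markov: P[X ≥ 19] ≤ μ/a = (13/11)/19 = 13/209.
Numerically: ≈ 0.062.
(Since a = 19 > μ = 1.182, the bound 13/209 is < 1 and informative.)

P[X ≥ 19] ≤ 13/209 ≈ 0.062.


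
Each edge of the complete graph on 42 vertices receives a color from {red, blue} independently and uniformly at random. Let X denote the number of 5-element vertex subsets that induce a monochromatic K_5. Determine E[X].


Let X = Σ_S X_S over the C(42, 5) = 850668 subsets S of size 5, where X_S = 1 if the K_5 on S is monochromatic.
For a fixed S, the K_5 on S has C(5, 2) = 10 edges. P[all 10 edges red] = (1/2)^10, and likewise for blue, so P[monochromatic] = 2·(1/2)^10 = 2^{1 − 10} = 1/512.
By linearity of expectation: E[X] = C(42, 5) · 2^{1 − 10} = 850668 · 1/512 = 212667/128.
Numerically: E[X] ≈ 1661.4609.

E[X] = C(42,5)·2^(1−C(5,2)) = 212667/128 ≈ 1661.4609.


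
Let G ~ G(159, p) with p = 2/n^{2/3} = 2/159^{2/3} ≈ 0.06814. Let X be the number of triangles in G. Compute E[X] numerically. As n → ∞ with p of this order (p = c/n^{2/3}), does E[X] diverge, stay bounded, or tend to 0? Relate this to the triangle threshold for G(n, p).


Number of potential triangles: C(159, 3) = 657359.
Each occurs with probability p³ ≈ (0.06814)³ ≈ 3.164432e-04.
By linearity: E[X] = C(159, 3)·p³ ≈ 657359 · 3.164432e-04 ≈ 208.0168.
Since α = 2/3 < 1, p = c/n^{2/3} ≫ 1/n is above the triangle threshold p ~ 1/n. Asymptotically E[X] ~ (c³/6)·n^{3(1−α)} = (2³/6)·n^{1} → ∞; triangles are abundant w.h.p.

E[X] ≈ 208.0168; in regime p = Θ(1/n^{2/3}) E[X] diverges (above the triangle threshold p ~ 1/n).


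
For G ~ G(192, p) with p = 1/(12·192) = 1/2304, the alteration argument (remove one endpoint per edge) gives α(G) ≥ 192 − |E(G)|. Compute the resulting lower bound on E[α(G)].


E[|E(G)|] = C(192, 2)·p = 18336 · (1/2304) = 191/24.
E[α(G)] ≥ n − E[|E(G)|] = 192 − 191/24 = 4417/24.
Numerically: ≈ 184.0417.
(This is only a lower bound; the true E[α(G)] may be larger.)

E[α(G)] ≥ 4417/24 ≈ 184.0417.


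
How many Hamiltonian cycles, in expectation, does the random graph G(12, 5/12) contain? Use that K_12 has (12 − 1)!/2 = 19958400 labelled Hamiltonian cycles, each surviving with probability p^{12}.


K_12 has (12 − 1)!/2 = 19958400 labelled Hamiltonian cycles.
For each such Hamiltonian cycle H, let X_H = 1 if all 12 edges of H are present in G. Then P[X_H = 1] = p^{12} = (5/12)^{12} = 244140625/8916100448256.
By linearity of expectation: E[X] = Σ_H E[X_H] = 19958400 · p^{12} = 19958400 · 244140625/8916100448256 = 469970703125/859963392.
Numerically: E[X] ≈ 547.

E[X] = 19958400 · (5/12)^{12} = 469970703125/859963392 ≈ 547.


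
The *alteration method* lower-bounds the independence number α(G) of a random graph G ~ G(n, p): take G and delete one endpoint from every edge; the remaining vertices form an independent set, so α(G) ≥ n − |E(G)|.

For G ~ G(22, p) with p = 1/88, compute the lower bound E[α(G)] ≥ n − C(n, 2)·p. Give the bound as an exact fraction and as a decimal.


E[|E(G)|] = C(22, 2)·p = 231 · (1/88) = 21/8.
E[α(G)] ≥ n − E[|E(G)|] = 22 − 21/8 = 155/8.
Numerically: ≈ 19.375.
(This is only a lower bound; the true E[α(G)] may be larger.)

E[α(G)] ≥ 155/8 ≈ 19.375.


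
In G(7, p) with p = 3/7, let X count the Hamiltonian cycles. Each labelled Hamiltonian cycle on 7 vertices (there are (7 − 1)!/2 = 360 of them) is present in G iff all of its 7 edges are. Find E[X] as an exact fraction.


K_7 has (7 − 1)!/2 = 360 labelled Hamiltonian cycles.
For each such Hamiltonian cycle H, let X_H = 1 if all 7 edges of H are present in G. Then P[X_H = 1] = p^{7} = (3/7)^{7} = 2187/823543.
By linearity: E[X] = Σ_H E[X_H] = 360 · p^{7} = 360 · 2187/823543 = 787320/823543.
Numerically: E[X] ≈ 0.956.

E[X] = 360 · (3/7)^{7} = 787320/823543 ≈ 0.956.


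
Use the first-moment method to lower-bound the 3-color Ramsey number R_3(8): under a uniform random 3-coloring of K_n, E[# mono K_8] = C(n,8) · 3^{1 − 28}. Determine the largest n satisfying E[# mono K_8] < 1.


We need C(n, 8) · 3^{1 − 28} < 1, i.e. C(n, 8) < 3^{28 − 1} = 7625597484987.
Check values of n near the boundary:
  n = 154: C(154, 8) = 6521818990995; 6521818990995 < 7625597484987? YES
  n = 155: C(155, 8) = 6876747915675; 6876747915675 < 7625597484987? YES
  n = 156: C(156, 8) = 7248464019225; 7248464019225 < 7625597484987? YES
  n = 157: C(157, 8) = 7637643295425; 7637643295425 < 7625597484987? NO
  n = 158: C(158, 8) = 8044984271181; 8044984271181 < 7625597484987? NO
The largest n with C(n, 8) < 7625597484987 is n = 156 (where E[X] = 805384891025/847288609443 ≈ 0.950544). Hence R_3(8) > 156, i.e. R_3(8) ≥ 157.

Largest n = 156; hence R_3(8) > 156.


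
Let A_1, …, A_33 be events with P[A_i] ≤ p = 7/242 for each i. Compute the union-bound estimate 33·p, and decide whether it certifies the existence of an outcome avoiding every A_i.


Union bound: P[∪_{i=1}^{33} A_i] ≤ Σ_i P[A_i] ≤ 33·p = 33·(7/242) = 21/22.
Numerically: 21/22 ≈ 0.954545.
Is 21/22 < 1? YES.
Since P[∪ A_i] ≤ 21/22 < 1, the complement has P[∩ A_i^c] ≥ 1 − 21/22 = 1/22 > 0, so some outcome avoids every A_i.

33·p = 21/22 ≈ 0.954545; existence CERTIFIED by the union bound.


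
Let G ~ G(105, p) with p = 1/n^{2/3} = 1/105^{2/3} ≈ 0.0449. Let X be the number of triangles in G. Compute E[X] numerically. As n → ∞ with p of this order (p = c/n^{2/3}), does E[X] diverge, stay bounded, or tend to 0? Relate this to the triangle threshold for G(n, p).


Number of potential triangles: C(105, 3) = 187460.
Each occurs with probability p³ ≈ (0.0449)³ ≈ 9.07029e-05.
By linearity: E[X] = C(105, 3)·p³ ≈ 187460 · 9.07029e-05 ≈ 17.003.
Since α = 2/3 < 1, p = c/n^{2/3} ≫ 1/n is above the triangle threshold p ~ 1/n. Asymptotically E[X] ~ (c³/6)·n^{3(1−α)} = (1³/6)·n^{1} → ∞; triangles are abundant w.h.p.

E[X] ≈ 17.003; in regime p = Θ(1/n^{2/3}) E[X] diverges (above the triangle threshold p ~ 1/n).


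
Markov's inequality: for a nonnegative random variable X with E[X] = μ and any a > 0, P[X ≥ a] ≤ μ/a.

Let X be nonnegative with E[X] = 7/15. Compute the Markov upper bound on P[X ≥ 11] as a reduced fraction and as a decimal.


μ = E[X] = 7/15, a = 11.
Markov: P[X ≥ 11] ≤ μ/a = (7/15)/11 = 7/165.
Numerically: ≈ 0.04242.
(Since a = 11 > μ = 0.46667, the bound 7/165 is < 1 and informative.)

P[X ≥ 11] ≤ 7/165 ≈ 0.04242.


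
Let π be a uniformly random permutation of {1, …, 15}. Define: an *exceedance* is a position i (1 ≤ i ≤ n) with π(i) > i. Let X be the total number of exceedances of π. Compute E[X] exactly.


Write X = Σ_{i=1}^{15} X_i, where X_i = 1_{π(i) > i}.
For each fixed i, π(i) is uniform over {1, …, 15} (marginal of a uniform permutation), so P[π(i) > i] = (n − i)/n. Summing: Σ_{i=1}^{15} (n − i)/n = (0 + 1 + … + 14)/15 = 15(15 − 1)/(2·15) = (15 − 1)/2.
Hence E[X] = Σ_{i=1}^{15} (15 − i)/15 = 7 ≈ 7.00000.

E[X] = 7 = 7.00000.


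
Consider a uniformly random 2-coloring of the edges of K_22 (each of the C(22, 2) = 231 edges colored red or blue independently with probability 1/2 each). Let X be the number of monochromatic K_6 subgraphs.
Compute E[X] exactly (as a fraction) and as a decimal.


Let X = Σ_S X_S over the C(22, 6) = 74613 subsets S of size 6, where X_S = 1 if the K_6 on S is monochromatic.
For a fixed S, the K_6 on S has C(6, 2) = 15 edges. P[all 15 edges red] = (1/2)^15, and likewise for blue, so P[monochromatic] = 2·(1/2)^15 = 2^{1 − 15} = 1/16384.
Summing: E[X] = C(22, 6) · 2^{1 − 15} = 74613 · 1/16384 = 74613/16384.
Numerically: E[X] ≈ 4.554016.

E[X] = C(22,6)·2^(1−C(6,2)) = 74613/16384 ≈ 4.554016.


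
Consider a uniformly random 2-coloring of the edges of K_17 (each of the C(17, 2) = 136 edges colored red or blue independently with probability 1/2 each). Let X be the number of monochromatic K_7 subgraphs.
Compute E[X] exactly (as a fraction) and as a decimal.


Let X = Σ_S X_S over the C(17, 7) = 19448 subsets S of size 7, where X_S = 1 if the K_7 on S is monochromatic.
For a fixed S, the K_7 on S has C(7, 2) = 21 edges. P[all 21 edges red] = (1/2)^21, and likewise for blue, so P[monochromatic] = 2·(1/2)^21 = 2^{1 − 21} = 1/1048576.
By linearity of expectation: E[X] = C(17, 7) · 2^{1 − 21} = 19448 · 1/1048576 = 2431/131072.
Numerically: E[X] ≈ 0.019.

E[X] = C(17,7)·2^(1−C(7,2)) = 2431/131072 ≈ 0.019.


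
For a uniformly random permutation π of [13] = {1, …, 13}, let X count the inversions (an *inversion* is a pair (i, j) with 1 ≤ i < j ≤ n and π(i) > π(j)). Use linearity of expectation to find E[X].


Write X = Σ X_I over the C(13, 2) = 78 pairs i < j, with X_I the indicator of one inversion.
There are 78 indicators.
For each fixed pair i < j, the values π(i) and π(j) are two distinct elements of {1, …, 13} in uniformly random order; by symmetry P[π(i) > π(j)] = 1/2.
By linearity: E[X] = 78 · (1/2) = C(13, 2) · (1/2) = 78/2 = 39 ≈ 39.000.

E[X] = 39 = 39.000.


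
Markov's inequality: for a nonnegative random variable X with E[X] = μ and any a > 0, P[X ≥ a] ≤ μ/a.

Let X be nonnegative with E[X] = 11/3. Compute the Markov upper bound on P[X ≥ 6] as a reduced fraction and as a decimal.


μ = E[X] = 11/3, a = 6.
Markov: P[X ≥ 6] ≤ μ/a = (11/3)/6 = 11/18.
Numerically: ≈ 0.611.
(Since a = 6 > μ = 3.667, the bound 11/18 is < 1 and informative.)

P[X ≥ 6] ≤ 11/18 ≈ 0.611.


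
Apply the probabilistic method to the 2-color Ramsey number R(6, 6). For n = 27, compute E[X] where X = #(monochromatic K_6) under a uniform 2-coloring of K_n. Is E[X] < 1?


E[X] = C(27, 6) · 2^{1 − 15} = 296010 · 2^{−14} = 296010/16384.
As a reduced fraction: E[X] = 148005/8192 ≈ 18.067.
Is E[X] < 1? NO.
Since E[X] ≥ 1, the first-moment bound is inconclusive at n = 27; it does NOT by itself certify R(6, 6) > 27.

E[X] = 148005/8192 ≈ 18.067; E[X] ≥ 1; first-moment method inconclusive here.


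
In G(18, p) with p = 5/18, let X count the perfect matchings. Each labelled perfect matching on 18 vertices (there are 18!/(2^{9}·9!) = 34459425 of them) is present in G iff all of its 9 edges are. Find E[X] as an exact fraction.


K_18 has 18!/(2^{9}·9!) = 34459425 labelled perfect matchings.
For each such perfect matching H, let X_H = 1 if all 9 edges of H are present in G. Then P[X_H = 1] = p^{9} = (5/18)^{9} = 1953125/198359290368.
By linearity of expectation: E[X] = Σ_H E[X_H] = 34459425 · p^{9} = 34459425 · 1953125/198359290368 = 830908203125/2448880128.
Numerically: E[X] ≈ 339.301.

E[X] = 34459425 · (5/18)^{9} = 830908203125/2448880128 ≈ 339.301.


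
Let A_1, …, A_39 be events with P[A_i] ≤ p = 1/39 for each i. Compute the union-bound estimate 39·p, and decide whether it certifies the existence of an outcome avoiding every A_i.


Union bound: P[∪_{i=1}^{39} A_i] ≤ Σ_i P[A_i] ≤ 39·p = 39·(1/39) = 1.
Numerically: 1 ≈ 1.00000.
Is 1 < 1? NO.
Since the bound 1 is ≥ 1, the union bound is uninformative here; it does NOT by itself certify existence.

39·p = 1 ≈ 1.00000; existence NOT certified by the union bound.


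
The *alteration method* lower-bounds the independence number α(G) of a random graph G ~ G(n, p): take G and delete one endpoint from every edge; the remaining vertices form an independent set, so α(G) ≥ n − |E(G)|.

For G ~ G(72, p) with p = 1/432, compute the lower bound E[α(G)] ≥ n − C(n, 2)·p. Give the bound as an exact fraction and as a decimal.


E[|E(G)|] = C(72, 2)·p = 2556 · (1/432) = 71/12.
E[α(G)] ≥ n − E[|E(G)|] = 72 − 71/12 = 793/12.
Numerically: ≈ 66.083333.
(This is only a lower bound; the true E[α(G)] may be larger.)

E[α(G)] ≥ 793/12 ≈ 66.083333.


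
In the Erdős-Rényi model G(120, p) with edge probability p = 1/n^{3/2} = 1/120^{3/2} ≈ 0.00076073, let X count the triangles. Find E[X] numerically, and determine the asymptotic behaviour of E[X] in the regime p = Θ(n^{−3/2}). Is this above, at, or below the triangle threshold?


Number of potential triangles: C(120, 3) = 280840.
Each occurs with probability p³ ≈ (0.00076073)³ ≈ 4.4023482e-10.
By linearity: E[X] = C(120, 3)·p³ ≈ 280840 · 4.4023482e-10 ≈ 0.00012.
Since α = 3/2 > 1, p = c/n^{3/2} = o(1/n) is below the triangle threshold p ~ 1/n. Asymptotically E[X] ~ (c³/6)·n^{3(1−α)} = (1³/6)·n^{-1.5} → 0, so by Markov's inequality G has no triangles w.h.p.

E[X] ≈ 0.00012; in regime p = Θ(1/n^{3/2}) E[X] tends to 0 (below the triangle threshold p ~ 1/n).


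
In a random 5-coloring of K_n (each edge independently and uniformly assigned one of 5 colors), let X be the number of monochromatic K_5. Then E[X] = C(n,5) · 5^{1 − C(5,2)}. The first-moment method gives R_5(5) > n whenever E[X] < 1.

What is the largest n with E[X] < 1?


We need C(n, 5) · 5^{1 − 10} < 1, i.e. C(n, 5) < 5^{10 − 1} = 1953125.
Check values of n near the boundary:
  n = 46: C(46, 5) = 1370754; 1370754 < 1953125? YES
  n = 47: C(47, 5) = 1533939; 1533939 < 1953125? YES
  n = 48: C(48, 5) = 1712304; 1712304 < 1953125? YES
  n = 49: C(49, 5) = 1906884; 1906884 < 1953125? YES
  n = 50: C(50, 5) = 2118760; 2118760 < 1953125? NO
  n = 51: C(51, 5) = 2349060; 2349060 < 1953125? NO
  n = 52: C(52, 5) = 2598960; 2598960 < 1953125? NO
The largest n with C(n, 5) < 1953125 is n = 49 (where E[X] = 1906884/1953125 ≈ 0.976325). Hence R_5(5) > 49, i.e. R_5(5) ≥ 50.

Largest n = 49; hence R_5(5) > 49.


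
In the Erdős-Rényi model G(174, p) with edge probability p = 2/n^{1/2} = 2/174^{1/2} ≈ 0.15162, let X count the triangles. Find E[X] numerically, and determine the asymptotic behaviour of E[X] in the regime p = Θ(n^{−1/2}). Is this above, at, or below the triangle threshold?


Number of potential triangles: C(174, 3) = 862924.
Each occurs with probability p³ ≈ (0.15162)³ ≈ 3.4855082e-03.
By linearity: E[X] = C(174, 3)·p³ ≈ 862924 · 3.4855082e-03 ≈ 3007.72872.
Since α = 1/2 < 1, p = c/n^{1/2} ≫ 1/n is above the triangle threshold p ~ 1/n. Asymptotically E[X] ~ (c³/6)·n^{3(1−α)} = (2³/6)·n^{1.5} → ∞; triangles are abundant w.h.p.

E[X] ≈ 3007.72872; in regime p = Θ(1/n^{1/2}) E[X] diverges (above the triangle threshold p ~ 1/n).


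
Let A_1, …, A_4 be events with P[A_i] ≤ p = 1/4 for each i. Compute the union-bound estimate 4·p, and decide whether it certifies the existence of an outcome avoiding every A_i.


Union bound: P[∪_{i=1}^{4} A_i] ≤ Σ_i P[A_i] ≤ 4·p = 4·(1/4) = 1.
Numerically: 1 ≈ 1.00000.
Is 1 < 1? NO.
Since the bound 1 is ≥ 1, the union bound is uninformative here; it does NOT by itself certify existence.

4·p = 1 ≈ 1.00000; existence NOT certified by the union bound.


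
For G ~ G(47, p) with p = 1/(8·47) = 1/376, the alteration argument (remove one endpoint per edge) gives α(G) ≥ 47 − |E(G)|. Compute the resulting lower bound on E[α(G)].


E[|E(G)|] = C(47, 2)·p = 1081 · (1/376) = 23/8.
E[α(G)] ≥ n − E[|E(G)|] = 47 − 23/8 = 353/8.
Numerically: ≈ 44.125.
(This is only a lower bound; the true E[α(G)] may be larger.)

E[α(G)] ≥ 353/8 ≈ 44.125.


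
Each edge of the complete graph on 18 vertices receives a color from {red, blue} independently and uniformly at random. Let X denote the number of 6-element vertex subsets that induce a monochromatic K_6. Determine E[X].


Let X = Σ_S X_S over the C(18, 6) = 18564 subsets S of size 6, where X_S = 1 if the K_6 on S is monochromatic.
For a fixed S, the K_6 on S has C(6, 2) = 15 edges. P[all 15 edges red] = (1/2)^15, and likewise for blue, so P[monochromatic] = 2·(1/2)^15 = 2^{1 − 15} = 1/16384.
Summing: E[X] = C(18, 6) · 2^{1 − 15} = 18564 · 1/16384 = 4641/4096.
Numerically: E[X] ≈ 1.1331.

E[X] = C(18,6)·2^(1−C(6,2)) = 4641/4096 ≈ 1.1331.


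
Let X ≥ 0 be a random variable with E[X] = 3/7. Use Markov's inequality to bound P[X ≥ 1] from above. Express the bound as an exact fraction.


μ = E[X] = 3/7, a = 1.
Markov: P[X ≥ 1] ≤ μ/a = (3/7)/1 = 3/7.
Numerically: ≈ 0.429.
(Since a = 1 > μ = 0.429, the bound 3/7 is < 1 and informative.)

P[X ≥ 1] ≤ 3/7 ≈ 0.429.


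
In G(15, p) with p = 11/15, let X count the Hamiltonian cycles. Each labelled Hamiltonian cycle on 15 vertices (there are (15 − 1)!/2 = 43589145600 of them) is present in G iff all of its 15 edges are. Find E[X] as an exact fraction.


K_15 has (15 − 1)!/2 = 43589145600 labelled Hamiltonian cycles.
For each such Hamiltonian cycle H, let X_H = 1 if all 15 edges of H are present in G. Then P[X_H = 1] = p^{15} = (11/15)^{15} = 4177248169415651/437893890380859375.
Summing the indicators: E[X] = Σ_H E[X_H] = 43589145600 · p^{15} = 43589145600 · 4177248169415651/437893890380859375 = 29972457393249757754368/72081298828125.
Numerically: E[X] ≈ 4.15815e+08.

E[X] = 43589145600 · (11/15)^{15} = 29972457393249757754368/72081298828125 ≈ 4.15815e+08.


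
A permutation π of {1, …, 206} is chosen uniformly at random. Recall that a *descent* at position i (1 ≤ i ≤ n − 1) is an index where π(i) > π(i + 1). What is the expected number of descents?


Write X = Σ X_I over i = 1, …, 205, with X_I the indicator of one descent.
There are 205 indicators.
For each fixed i, the pair (π(i), π(i+1)) is a uniformly random ordered pair of distinct values from {1, …, 206}; by symmetry P[π(i) > π(i+1)] = 1/2.
By linearity: E[X] = 205 · (1/2) = (206 − 1) · (1/2) = 205/2 ≈ 102.50000.

E[X] = 205/2 = 102.50000.


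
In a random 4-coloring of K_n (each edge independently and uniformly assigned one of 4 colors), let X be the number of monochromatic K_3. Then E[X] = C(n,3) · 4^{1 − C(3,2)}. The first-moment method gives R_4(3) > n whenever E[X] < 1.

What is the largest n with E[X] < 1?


We need C(n, 3) · 4^{1 − 3} < 1, i.e. C(n, 3) < 4^{3 − 1} = 16.
Check values of n near the boundary:
  n = 3: C(3, 3) = 1; 1 < 16? YES
  n = 4: C(4, 3) = 4; 4 < 16? YES
  n = 5: C(5, 3) = 10; 10 < 16? YES
  n = 6: C(6, 3) = 20; 20 < 16? NO
  n = 7: C(7, 3) = 35; 35 < 16? NO
The largest n with C(n, 3) < 16 is n = 5 (where E[X] = 5/8 ≈ 0.6250). Hence R_4(3) > 5, i.e. R_4(3) ≥ 6.

Largest n = 5; hence R_4(3) > 5.


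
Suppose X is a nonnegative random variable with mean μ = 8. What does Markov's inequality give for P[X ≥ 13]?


μ = E[X] = 8, a = 13.
Markov: P[X ≥ 13] ≤ μ/a = (8)/13 = 8/13.
Numerically: ≈ 0.61538.
(Since a = 13 > μ = 8.00000, the bound 8/13 is < 1 and informative.)

P[X ≥ 13] ≤ 8/13 ≈ 0.61538.


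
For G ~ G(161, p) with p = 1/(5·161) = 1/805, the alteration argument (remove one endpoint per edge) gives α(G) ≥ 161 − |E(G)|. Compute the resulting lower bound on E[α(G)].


E[|E(G)|] = C(161, 2)·p = 12880 · (1/805) = 16.
E[α(G)] ≥ n − E[|E(G)|] = 161 − 16 = 145.
Numerically: ≈ 145.0000.
(This is only a lower bound; the true E[α(G)] may be larger.)

E[α(G)] ≥ 145 ≈ 145.0000.


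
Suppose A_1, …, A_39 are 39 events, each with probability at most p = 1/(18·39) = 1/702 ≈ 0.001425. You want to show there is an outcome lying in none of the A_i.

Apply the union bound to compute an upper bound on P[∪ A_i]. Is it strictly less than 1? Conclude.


Union bound: P[∪_{i=1}^{39} A_i] ≤ Σ_i P[A_i] ≤ 39·p = 39·(1/702) = 1/18.
Numerically: 1/18 ≈ 0.055556.
Is 1/18 < 1? YES.
Since P[∪ A_i] ≤ 1/18 < 1, the complement has P[∩ A_i^c] ≥ 1 − 1/18 = 17/18 > 0, so some outcome avoids every A_i.

39·p = 1/18 ≈ 0.055556; existence CERTIFIED by the union bound.


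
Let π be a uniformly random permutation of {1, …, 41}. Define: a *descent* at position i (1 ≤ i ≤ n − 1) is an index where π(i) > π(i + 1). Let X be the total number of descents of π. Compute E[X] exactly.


Write X = Σ X_I over i = 1, …, 40, with X_I the indicator of one descent.
There are 40 indicators.
For each fixed i, the pair (π(i), π(i+1)) is a uniformly random ordered pair of distinct values from {1, …, 41}; by symmetry P[π(i) > π(i+1)] = 1/2.
By linearity: E[X] = 40 · (1/2) = (41 − 1) · (1/2) = 20 ≈ 20.00000.

E[X] = 20 = 20.00000.


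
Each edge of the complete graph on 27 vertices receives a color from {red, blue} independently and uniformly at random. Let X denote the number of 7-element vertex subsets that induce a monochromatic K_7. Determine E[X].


Let X = Σ_S X_S over the C(27, 7) = 888030 subsets S of size 7, where X_S = 1 if the K_7 on S is monochromatic.
For a fixed S, the K_7 on S has C(7, 2) = 21 edges. P[all 21 edges red] = (1/2)^21, and likewise for blue, so P[monochromatic] = 2·(1/2)^21 = 2^{1 − 21} = 1/1048576.
By linearity of expectation: E[X] = C(27, 7) · 2^{1 − 21} = 888030 · 1/1048576 = 444015/524288.
Numerically: E[X] ≈ 0.846891.

E[X] = C(27,7)·2^(1−C(7,2)) = 444015/524288 ≈ 0.846891.


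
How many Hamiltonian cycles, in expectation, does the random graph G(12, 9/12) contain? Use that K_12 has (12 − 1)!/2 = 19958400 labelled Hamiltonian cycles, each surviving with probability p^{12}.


K_12 has (12 − 1)!/2 = 19958400 labelled Hamiltonian cycles.
For each such Hamiltonian cycle H, let X_H = 1 if all 12 edges of H are present in G. Then P[X_H = 1] = p^{12} = (3/4)^{12} = 531441/16777216.
By linearity: E[X] = Σ_H E[X_H] = 19958400 · p^{12} = 19958400 · 531441/16777216 = 82864937925/131072.
Numerically: E[X] ≈ 6.322e+05.

E[X] = 19958400 · (3/4)^{12} = 82864937925/131072 ≈ 6.322e+05.


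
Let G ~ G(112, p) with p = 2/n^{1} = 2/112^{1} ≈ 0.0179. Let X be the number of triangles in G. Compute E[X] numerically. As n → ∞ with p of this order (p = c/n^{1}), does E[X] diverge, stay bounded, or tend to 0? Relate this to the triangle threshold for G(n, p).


Number of potential triangles: C(112, 3) = 227920.
Each occurs with probability p³ ≈ (0.0179)³ ≈ 5.69424e-06.
By linearity: E[X] = C(112, 3)·p³ ≈ 227920 · 5.69424e-06 ≈ 1.298.
Here α = 1, so p = 2/n is exactly at the triangle threshold p ~ 1/n. Asymptotically E[X] → c³/6 = 2³/6 = 4/3 ≈ 1.333, a bounded constant. In this regime the triangle count is asymptotically Poisson(c³/6).

E[X] ≈ 1.298; in regime p = Θ(1/n^{1}) E[X] stays bounded (at the triangle threshold p ~ 1/n).


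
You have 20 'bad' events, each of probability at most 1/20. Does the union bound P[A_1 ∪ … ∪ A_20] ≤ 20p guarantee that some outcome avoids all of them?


Union bound: P[∪_{i=1}^{20} A_i] ≤ Σ_i P[A_i] ≤ 20·p = 20·(1/20) = 1.
Numerically: 1 ≈ 1.00000.
Is 1 < 1? NO.
Since the bound 1 is ≥ 1, the union bound is uninformative here; it does NOT by itself certify existence.

20·p = 1 ≈ 1.00000; existence NOT certified by the union bound.


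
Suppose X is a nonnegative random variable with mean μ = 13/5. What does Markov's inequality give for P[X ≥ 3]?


μ = E[X] = 13/5, a = 3.
Markov: P[X ≥ 3] ≤ μ/a = (13/5)/3 = 13/15.
Numerically: ≈ 0.8667.
(Since a = 3 > μ = 2.6000, the bound 13/15 is < 1 and informative.)

P[X ≥ 3] ≤ 13/15 ≈ 0.8667.
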